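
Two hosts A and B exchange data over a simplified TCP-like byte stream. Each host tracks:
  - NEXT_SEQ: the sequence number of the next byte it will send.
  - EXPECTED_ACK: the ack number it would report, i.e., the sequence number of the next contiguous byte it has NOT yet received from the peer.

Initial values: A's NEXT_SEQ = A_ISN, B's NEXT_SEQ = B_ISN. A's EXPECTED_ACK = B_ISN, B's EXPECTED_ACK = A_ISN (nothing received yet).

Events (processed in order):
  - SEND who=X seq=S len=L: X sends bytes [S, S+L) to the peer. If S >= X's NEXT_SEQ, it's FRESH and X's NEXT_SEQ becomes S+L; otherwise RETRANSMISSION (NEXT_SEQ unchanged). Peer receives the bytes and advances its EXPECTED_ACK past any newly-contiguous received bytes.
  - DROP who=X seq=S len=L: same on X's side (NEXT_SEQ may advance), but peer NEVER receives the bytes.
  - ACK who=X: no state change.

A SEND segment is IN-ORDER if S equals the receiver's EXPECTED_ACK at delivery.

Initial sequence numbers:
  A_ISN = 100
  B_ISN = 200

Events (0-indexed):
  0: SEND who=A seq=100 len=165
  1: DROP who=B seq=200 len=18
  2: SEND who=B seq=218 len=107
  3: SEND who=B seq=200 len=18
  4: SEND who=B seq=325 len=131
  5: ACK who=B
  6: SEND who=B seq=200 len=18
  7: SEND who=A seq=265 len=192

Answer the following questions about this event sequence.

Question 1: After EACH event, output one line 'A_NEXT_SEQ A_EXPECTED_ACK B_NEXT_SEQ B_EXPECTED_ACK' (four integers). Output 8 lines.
265 200 200 265
265 200 218 265
265 200 325 265
265 325 325 265
265 456 456 265
265 456 456 265
265 456 456 265
457 456 456 457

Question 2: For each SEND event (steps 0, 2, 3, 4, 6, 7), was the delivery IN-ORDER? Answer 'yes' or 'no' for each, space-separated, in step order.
Step 0: SEND seq=100 -> in-order
Step 2: SEND seq=218 -> out-of-order
Step 3: SEND seq=200 -> in-order
Step 4: SEND seq=325 -> in-order
Step 6: SEND seq=200 -> out-of-order
Step 7: SEND seq=265 -> in-order

Answer: yes no yes yes no yes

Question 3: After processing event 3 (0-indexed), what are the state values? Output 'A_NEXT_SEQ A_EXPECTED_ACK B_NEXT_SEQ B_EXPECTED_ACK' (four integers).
After event 0: A_seq=265 A_ack=200 B_seq=200 B_ack=265
After event 1: A_seq=265 A_ack=200 B_seq=218 B_ack=265
After event 2: A_seq=265 A_ack=200 B_seq=325 B_ack=265
After event 3: A_seq=265 A_ack=325 B_seq=325 B_ack=265

265 325 325 265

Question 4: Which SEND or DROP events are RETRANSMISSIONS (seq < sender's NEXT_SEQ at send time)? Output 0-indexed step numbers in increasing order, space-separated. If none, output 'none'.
Answer: 3 6

Derivation:
Step 0: SEND seq=100 -> fresh
Step 1: DROP seq=200 -> fresh
Step 2: SEND seq=218 -> fresh
Step 3: SEND seq=200 -> retransmit
Step 4: SEND seq=325 -> fresh
Step 6: SEND seq=200 -> retransmit
Step 7: SEND seq=265 -> fresh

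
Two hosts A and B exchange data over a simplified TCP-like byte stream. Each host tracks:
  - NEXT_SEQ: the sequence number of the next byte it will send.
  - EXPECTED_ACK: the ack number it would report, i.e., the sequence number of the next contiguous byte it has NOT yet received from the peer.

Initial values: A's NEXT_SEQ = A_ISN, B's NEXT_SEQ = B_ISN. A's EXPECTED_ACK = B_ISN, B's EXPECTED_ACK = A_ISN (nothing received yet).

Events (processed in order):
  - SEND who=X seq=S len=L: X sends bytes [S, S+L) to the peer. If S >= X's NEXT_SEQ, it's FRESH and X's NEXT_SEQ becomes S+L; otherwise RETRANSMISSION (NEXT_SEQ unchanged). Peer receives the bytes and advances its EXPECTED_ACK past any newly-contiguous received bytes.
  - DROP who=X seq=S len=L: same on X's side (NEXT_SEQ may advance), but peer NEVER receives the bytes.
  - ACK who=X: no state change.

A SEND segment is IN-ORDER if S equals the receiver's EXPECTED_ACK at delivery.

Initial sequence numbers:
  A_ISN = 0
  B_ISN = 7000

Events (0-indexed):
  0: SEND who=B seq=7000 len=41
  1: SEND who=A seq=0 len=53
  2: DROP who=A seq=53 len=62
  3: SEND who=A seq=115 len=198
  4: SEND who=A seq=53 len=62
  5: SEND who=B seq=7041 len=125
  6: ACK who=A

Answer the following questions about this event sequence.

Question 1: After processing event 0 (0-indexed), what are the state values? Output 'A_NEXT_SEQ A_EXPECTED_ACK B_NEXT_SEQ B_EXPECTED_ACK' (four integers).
After event 0: A_seq=0 A_ack=7041 B_seq=7041 B_ack=0

0 7041 7041 0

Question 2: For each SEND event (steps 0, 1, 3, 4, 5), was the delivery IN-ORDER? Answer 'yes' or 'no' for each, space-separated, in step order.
Step 0: SEND seq=7000 -> in-order
Step 1: SEND seq=0 -> in-order
Step 3: SEND seq=115 -> out-of-order
Step 4: SEND seq=53 -> in-order
Step 5: SEND seq=7041 -> in-order

Answer: yes yes no yes yes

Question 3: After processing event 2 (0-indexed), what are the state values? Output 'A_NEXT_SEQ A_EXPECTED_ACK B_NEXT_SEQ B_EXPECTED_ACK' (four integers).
After event 0: A_seq=0 A_ack=7041 B_seq=7041 B_ack=0
After event 1: A_seq=53 A_ack=7041 B_seq=7041 B_ack=53
After event 2: A_seq=115 A_ack=7041 B_seq=7041 B_ack=53

115 7041 7041 53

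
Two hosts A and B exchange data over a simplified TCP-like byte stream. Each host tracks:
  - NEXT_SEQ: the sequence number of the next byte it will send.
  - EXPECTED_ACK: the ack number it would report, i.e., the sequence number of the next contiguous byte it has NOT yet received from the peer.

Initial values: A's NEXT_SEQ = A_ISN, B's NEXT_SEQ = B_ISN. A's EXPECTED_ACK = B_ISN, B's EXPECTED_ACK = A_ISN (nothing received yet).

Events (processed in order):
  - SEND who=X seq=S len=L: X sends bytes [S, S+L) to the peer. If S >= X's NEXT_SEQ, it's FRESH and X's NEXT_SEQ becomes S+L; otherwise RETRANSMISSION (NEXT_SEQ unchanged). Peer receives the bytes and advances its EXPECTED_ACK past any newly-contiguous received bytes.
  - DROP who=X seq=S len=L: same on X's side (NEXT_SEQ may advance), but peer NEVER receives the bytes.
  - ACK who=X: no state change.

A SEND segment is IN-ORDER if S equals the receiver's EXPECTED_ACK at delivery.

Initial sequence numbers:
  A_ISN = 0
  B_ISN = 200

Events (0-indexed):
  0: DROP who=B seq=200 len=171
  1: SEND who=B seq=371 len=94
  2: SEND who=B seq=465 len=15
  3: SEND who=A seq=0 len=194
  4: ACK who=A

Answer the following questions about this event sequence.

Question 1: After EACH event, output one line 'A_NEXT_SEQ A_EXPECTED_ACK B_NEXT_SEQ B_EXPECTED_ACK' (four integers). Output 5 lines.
0 200 371 0
0 200 465 0
0 200 480 0
194 200 480 194
194 200 480 194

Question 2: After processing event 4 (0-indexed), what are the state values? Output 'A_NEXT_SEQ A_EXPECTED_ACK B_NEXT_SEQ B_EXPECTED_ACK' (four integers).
After event 0: A_seq=0 A_ack=200 B_seq=371 B_ack=0
After event 1: A_seq=0 A_ack=200 B_seq=465 B_ack=0
After event 2: A_seq=0 A_ack=200 B_seq=480 B_ack=0
After event 3: A_seq=194 A_ack=200 B_seq=480 B_ack=194
After event 4: A_seq=194 A_ack=200 B_seq=480 B_ack=194

194 200 480 194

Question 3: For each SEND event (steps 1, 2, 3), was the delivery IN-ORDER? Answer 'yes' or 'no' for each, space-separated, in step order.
Step 1: SEND seq=371 -> out-of-order
Step 2: SEND seq=465 -> out-of-order
Step 3: SEND seq=0 -> in-order

Answer: no no yes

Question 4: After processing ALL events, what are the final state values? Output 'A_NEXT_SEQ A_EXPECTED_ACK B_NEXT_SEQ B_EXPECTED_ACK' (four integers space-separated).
After event 0: A_seq=0 A_ack=200 B_seq=371 B_ack=0
After event 1: A_seq=0 A_ack=200 B_seq=465 B_ack=0
After event 2: A_seq=0 A_ack=200 B_seq=480 B_ack=0
After event 3: A_seq=194 A_ack=200 B_seq=480 B_ack=194
After event 4: A_seq=194 A_ack=200 B_seq=480 B_ack=194

Answer: 194 200 480 194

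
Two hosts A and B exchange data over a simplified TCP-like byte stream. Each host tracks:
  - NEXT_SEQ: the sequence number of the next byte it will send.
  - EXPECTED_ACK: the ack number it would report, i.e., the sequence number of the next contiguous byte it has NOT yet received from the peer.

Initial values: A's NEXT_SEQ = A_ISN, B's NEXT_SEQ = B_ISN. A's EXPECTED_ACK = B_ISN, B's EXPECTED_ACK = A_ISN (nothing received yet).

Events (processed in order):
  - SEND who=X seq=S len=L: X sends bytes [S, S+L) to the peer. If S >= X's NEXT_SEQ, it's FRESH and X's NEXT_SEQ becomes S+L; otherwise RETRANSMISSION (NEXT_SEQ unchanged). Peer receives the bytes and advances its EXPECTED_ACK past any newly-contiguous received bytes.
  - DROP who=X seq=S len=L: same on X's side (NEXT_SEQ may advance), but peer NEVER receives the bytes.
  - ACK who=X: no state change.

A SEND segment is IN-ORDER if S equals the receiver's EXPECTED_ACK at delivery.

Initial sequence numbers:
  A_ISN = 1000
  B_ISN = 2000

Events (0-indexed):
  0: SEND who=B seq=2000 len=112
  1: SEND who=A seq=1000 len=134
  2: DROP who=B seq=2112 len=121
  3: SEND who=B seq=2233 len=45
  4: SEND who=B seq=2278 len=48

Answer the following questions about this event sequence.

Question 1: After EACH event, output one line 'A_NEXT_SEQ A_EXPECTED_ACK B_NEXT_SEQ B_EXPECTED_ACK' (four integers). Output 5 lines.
1000 2112 2112 1000
1134 2112 2112 1134
1134 2112 2233 1134
1134 2112 2278 1134
1134 2112 2326 1134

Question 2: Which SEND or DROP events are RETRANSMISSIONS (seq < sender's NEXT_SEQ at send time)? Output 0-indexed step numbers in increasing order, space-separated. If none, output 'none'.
Step 0: SEND seq=2000 -> fresh
Step 1: SEND seq=1000 -> fresh
Step 2: DROP seq=2112 -> fresh
Step 3: SEND seq=2233 -> fresh
Step 4: SEND seq=2278 -> fresh

Answer: none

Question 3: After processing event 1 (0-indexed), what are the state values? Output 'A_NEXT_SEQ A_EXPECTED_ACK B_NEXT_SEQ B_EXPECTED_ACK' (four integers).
After event 0: A_seq=1000 A_ack=2112 B_seq=2112 B_ack=1000
After event 1: A_seq=1134 A_ack=2112 B_seq=2112 B_ack=1134

1134 2112 2112 1134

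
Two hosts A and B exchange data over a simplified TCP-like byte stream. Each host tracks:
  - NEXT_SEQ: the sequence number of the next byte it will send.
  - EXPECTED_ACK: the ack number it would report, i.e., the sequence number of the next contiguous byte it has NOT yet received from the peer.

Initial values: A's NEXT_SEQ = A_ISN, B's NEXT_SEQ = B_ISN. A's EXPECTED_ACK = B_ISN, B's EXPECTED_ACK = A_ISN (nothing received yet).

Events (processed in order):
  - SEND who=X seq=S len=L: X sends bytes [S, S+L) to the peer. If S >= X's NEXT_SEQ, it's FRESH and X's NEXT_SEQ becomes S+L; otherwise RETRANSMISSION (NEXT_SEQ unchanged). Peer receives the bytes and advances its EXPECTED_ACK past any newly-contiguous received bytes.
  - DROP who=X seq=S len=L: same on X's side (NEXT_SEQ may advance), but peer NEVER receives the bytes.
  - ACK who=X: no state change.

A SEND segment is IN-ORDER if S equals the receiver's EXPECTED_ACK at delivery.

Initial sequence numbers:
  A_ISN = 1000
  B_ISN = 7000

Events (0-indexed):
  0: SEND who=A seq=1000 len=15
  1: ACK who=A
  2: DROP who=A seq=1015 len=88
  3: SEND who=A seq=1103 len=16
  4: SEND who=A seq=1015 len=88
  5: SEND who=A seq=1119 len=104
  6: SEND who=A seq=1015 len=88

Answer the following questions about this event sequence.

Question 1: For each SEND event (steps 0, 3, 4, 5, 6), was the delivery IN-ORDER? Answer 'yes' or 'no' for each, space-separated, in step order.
Answer: yes no yes yes no

Derivation:
Step 0: SEND seq=1000 -> in-order
Step 3: SEND seq=1103 -> out-of-order
Step 4: SEND seq=1015 -> in-order
Step 5: SEND seq=1119 -> in-order
Step 6: SEND seq=1015 -> out-of-order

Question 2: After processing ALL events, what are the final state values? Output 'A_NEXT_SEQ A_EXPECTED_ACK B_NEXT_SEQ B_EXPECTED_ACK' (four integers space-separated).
After event 0: A_seq=1015 A_ack=7000 B_seq=7000 B_ack=1015
After event 1: A_seq=1015 A_ack=7000 B_seq=7000 B_ack=1015
After event 2: A_seq=1103 A_ack=7000 B_seq=7000 B_ack=1015
After event 3: A_seq=1119 A_ack=7000 B_seq=7000 B_ack=1015
After event 4: A_seq=1119 A_ack=7000 B_seq=7000 B_ack=1119
After event 5: A_seq=1223 A_ack=7000 B_seq=7000 B_ack=1223
After event 6: A_seq=1223 A_ack=7000 B_seq=7000 B_ack=1223

Answer: 1223 7000 7000 1223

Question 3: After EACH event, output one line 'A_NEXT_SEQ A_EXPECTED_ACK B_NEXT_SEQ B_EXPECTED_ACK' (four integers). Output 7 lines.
1015 7000 7000 1015
1015 7000 7000 1015
1103 7000 7000 1015
1119 7000 7000 1015
1119 7000 7000 1119
1223 7000 7000 1223
1223 7000 7000 1223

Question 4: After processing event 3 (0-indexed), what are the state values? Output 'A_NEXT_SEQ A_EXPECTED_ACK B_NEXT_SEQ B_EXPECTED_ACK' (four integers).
After event 0: A_seq=1015 A_ack=7000 B_seq=7000 B_ack=1015
After event 1: A_seq=1015 A_ack=7000 B_seq=7000 B_ack=1015
After event 2: A_seq=1103 A_ack=7000 B_seq=7000 B_ack=1015
After event 3: A_seq=1119 A_ack=7000 B_seq=7000 B_ack=1015

1119 7000 7000 1015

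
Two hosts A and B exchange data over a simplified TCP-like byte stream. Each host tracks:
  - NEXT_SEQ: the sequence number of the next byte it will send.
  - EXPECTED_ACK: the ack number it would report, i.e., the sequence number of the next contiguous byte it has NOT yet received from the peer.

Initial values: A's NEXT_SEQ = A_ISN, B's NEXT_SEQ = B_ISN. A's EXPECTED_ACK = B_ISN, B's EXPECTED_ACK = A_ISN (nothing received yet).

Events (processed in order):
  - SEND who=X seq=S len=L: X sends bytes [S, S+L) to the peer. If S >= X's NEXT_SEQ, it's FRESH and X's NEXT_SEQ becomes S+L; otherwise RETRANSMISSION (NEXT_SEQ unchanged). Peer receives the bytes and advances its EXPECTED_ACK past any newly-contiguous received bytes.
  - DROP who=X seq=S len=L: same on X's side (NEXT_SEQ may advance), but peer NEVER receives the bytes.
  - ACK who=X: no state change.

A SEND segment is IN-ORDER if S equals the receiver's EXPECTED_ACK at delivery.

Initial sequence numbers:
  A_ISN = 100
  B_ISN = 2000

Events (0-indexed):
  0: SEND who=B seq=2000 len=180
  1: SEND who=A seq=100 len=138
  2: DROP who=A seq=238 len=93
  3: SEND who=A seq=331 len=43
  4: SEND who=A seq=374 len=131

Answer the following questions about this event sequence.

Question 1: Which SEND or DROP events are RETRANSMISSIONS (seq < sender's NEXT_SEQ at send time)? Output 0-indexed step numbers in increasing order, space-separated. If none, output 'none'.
Answer: none

Derivation:
Step 0: SEND seq=2000 -> fresh
Step 1: SEND seq=100 -> fresh
Step 2: DROP seq=238 -> fresh
Step 3: SEND seq=331 -> fresh
Step 4: SEND seq=374 -> fresh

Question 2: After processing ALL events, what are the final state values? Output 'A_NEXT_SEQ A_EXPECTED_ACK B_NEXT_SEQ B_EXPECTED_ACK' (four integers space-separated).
After event 0: A_seq=100 A_ack=2180 B_seq=2180 B_ack=100
After event 1: A_seq=238 A_ack=2180 B_seq=2180 B_ack=238
After event 2: A_seq=331 A_ack=2180 B_seq=2180 B_ack=238
After event 3: A_seq=374 A_ack=2180 B_seq=2180 B_ack=238
After event 4: A_seq=505 A_ack=2180 B_seq=2180 B_ack=238

Answer: 505 2180 2180 238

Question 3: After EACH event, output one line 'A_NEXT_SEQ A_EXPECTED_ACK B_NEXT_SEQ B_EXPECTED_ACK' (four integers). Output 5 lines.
100 2180 2180 100
238 2180 2180 238
331 2180 2180 238
374 2180 2180 238
505 2180 2180 238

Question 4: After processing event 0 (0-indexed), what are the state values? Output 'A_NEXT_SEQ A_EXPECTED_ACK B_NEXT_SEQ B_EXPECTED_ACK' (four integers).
After event 0: A_seq=100 A_ack=2180 B_seq=2180 B_ack=100

100 2180 2180 100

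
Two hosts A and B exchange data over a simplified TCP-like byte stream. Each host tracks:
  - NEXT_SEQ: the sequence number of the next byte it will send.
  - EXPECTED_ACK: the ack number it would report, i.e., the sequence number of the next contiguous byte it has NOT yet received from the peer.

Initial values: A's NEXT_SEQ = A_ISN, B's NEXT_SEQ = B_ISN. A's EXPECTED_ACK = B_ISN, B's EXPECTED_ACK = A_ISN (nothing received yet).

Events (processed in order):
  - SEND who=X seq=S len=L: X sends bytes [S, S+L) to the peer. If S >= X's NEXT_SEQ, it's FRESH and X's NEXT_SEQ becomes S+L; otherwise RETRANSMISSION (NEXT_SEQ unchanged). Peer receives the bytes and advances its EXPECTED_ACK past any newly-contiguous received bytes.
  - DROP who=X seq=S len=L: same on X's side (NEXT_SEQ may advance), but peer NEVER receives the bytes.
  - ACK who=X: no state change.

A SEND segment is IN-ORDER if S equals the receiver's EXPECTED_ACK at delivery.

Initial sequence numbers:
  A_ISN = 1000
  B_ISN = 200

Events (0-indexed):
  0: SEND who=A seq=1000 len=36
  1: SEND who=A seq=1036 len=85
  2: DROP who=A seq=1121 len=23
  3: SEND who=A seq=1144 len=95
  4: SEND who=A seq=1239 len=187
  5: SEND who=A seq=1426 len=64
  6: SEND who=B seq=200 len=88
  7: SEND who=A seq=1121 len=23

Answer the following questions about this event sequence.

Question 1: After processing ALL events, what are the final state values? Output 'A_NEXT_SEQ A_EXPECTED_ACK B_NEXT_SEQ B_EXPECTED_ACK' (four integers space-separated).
Answer: 1490 288 288 1490

Derivation:
After event 0: A_seq=1036 A_ack=200 B_seq=200 B_ack=1036
After event 1: A_seq=1121 A_ack=200 B_seq=200 B_ack=1121
After event 2: A_seq=1144 A_ack=200 B_seq=200 B_ack=1121
After event 3: A_seq=1239 A_ack=200 B_seq=200 B_ack=1121
After event 4: A_seq=1426 A_ack=200 B_seq=200 B_ack=1121
After event 5: A_seq=1490 A_ack=200 B_seq=200 B_ack=1121
After event 6: A_seq=1490 A_ack=288 B_seq=288 B_ack=1121
After event 7: A_seq=1490 A_ack=288 B_seq=288 B_ack=1490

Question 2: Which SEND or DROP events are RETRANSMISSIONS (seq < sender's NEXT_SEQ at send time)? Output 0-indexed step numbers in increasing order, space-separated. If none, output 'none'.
Answer: 7

Derivation:
Step 0: SEND seq=1000 -> fresh
Step 1: SEND seq=1036 -> fresh
Step 2: DROP seq=1121 -> fresh
Step 3: SEND seq=1144 -> fresh
Step 4: SEND seq=1239 -> fresh
Step 5: SEND seq=1426 -> fresh
Step 6: SEND seq=200 -> fresh
Step 7: SEND seq=1121 -> retransmit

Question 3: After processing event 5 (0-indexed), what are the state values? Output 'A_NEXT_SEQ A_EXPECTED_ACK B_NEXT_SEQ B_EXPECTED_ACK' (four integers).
After event 0: A_seq=1036 A_ack=200 B_seq=200 B_ack=1036
After event 1: A_seq=1121 A_ack=200 B_seq=200 B_ack=1121
After event 2: A_seq=1144 A_ack=200 B_seq=200 B_ack=1121
After event 3: A_seq=1239 A_ack=200 B_seq=200 B_ack=1121
After event 4: A_seq=1426 A_ack=200 B_seq=200 B_ack=1121
After event 5: A_seq=1490 A_ack=200 B_seq=200 B_ack=1121

1490 200 200 1121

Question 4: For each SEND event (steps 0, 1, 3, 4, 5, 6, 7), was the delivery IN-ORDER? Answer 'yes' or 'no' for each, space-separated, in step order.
Answer: yes yes no no no yes yes

Derivation:
Step 0: SEND seq=1000 -> in-order
Step 1: SEND seq=1036 -> in-order
Step 3: SEND seq=1144 -> out-of-order
Step 4: SEND seq=1239 -> out-of-order
Step 5: SEND seq=1426 -> out-of-order
Step 6: SEND seq=200 -> in-order
Step 7: SEND seq=1121 -> in-order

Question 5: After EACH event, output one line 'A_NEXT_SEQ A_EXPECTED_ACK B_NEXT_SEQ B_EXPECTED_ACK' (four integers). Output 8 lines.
1036 200 200 1036
1121 200 200 1121
1144 200 200 1121
1239 200 200 1121
1426 200 200 1121
1490 200 200 1121
1490 288 288 1121
1490 288 288 1490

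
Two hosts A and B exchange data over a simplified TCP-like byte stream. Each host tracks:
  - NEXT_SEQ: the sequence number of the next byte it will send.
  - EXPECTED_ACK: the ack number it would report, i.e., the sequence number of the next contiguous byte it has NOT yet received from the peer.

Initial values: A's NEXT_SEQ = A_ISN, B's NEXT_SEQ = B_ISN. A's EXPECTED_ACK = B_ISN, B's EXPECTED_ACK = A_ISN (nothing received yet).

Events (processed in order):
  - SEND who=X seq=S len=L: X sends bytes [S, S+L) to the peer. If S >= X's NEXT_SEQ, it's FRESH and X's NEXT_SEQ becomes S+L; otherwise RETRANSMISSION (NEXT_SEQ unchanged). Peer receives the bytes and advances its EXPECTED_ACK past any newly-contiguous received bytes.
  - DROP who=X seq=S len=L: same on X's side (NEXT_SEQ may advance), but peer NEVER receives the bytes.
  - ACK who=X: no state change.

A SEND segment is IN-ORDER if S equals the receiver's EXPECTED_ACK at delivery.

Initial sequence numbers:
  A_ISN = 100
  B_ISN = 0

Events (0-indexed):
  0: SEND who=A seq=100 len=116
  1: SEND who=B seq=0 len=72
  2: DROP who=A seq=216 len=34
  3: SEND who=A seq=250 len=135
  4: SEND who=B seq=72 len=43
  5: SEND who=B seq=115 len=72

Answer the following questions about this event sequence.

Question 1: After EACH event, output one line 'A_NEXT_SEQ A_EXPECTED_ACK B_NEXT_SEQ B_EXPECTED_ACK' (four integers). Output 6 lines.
216 0 0 216
216 72 72 216
250 72 72 216
385 72 72 216
385 115 115 216
385 187 187 216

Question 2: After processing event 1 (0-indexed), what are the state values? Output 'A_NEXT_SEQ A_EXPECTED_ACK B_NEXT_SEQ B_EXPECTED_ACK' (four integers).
After event 0: A_seq=216 A_ack=0 B_seq=0 B_ack=216
After event 1: A_seq=216 A_ack=72 B_seq=72 B_ack=216

216 72 72 216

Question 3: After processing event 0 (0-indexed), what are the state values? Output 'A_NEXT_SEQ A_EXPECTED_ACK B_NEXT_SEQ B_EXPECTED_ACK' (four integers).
After event 0: A_seq=216 A_ack=0 B_seq=0 B_ack=216

216 0 0 216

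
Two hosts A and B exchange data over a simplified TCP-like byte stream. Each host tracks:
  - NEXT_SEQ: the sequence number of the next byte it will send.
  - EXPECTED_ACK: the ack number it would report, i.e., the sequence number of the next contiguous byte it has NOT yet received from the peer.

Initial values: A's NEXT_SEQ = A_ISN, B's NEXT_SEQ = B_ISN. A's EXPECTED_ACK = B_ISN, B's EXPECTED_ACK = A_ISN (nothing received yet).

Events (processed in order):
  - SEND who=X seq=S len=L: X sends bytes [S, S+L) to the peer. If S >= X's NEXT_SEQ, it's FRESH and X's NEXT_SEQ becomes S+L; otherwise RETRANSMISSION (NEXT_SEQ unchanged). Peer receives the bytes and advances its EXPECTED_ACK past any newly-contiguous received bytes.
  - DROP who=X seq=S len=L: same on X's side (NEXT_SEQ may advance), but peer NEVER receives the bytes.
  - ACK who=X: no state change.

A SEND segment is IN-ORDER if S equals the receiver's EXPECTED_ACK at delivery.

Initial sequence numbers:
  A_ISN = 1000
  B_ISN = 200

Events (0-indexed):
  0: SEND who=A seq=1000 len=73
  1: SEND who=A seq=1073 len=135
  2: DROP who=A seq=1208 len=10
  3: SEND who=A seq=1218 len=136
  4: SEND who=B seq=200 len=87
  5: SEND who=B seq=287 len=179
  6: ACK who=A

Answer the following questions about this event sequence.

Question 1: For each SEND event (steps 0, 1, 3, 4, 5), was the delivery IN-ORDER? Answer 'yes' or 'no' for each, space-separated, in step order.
Answer: yes yes no yes yes

Derivation:
Step 0: SEND seq=1000 -> in-order
Step 1: SEND seq=1073 -> in-order
Step 3: SEND seq=1218 -> out-of-order
Step 4: SEND seq=200 -> in-order
Step 5: SEND seq=287 -> in-order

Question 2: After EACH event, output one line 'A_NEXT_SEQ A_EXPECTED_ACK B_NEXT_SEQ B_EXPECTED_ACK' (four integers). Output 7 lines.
1073 200 200 1073
1208 200 200 1208
1218 200 200 1208
1354 200 200 1208
1354 287 287 1208
1354 466 466 1208
1354 466 466 1208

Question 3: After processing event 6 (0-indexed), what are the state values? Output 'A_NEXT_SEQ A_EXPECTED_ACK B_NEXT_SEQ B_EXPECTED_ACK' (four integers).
After event 0: A_seq=1073 A_ack=200 B_seq=200 B_ack=1073
After event 1: A_seq=1208 A_ack=200 B_seq=200 B_ack=1208
After event 2: A_seq=1218 A_ack=200 B_seq=200 B_ack=1208
After event 3: A_seq=1354 A_ack=200 B_seq=200 B_ack=1208
After event 4: A_seq=1354 A_ack=287 B_seq=287 B_ack=1208
After event 5: A_seq=1354 A_ack=466 B_seq=466 B_ack=1208
After event 6: A_seq=1354 A_ack=466 B_seq=466 B_ack=1208

1354 466 466 1208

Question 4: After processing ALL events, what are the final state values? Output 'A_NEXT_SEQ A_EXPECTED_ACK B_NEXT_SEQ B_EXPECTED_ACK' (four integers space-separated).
After event 0: A_seq=1073 A_ack=200 B_seq=200 B_ack=1073
After event 1: A_seq=1208 A_ack=200 B_seq=200 B_ack=1208
After event 2: A_seq=1218 A_ack=200 B_seq=200 B_ack=1208
After event 3: A_seq=1354 A_ack=200 B_seq=200 B_ack=1208
After event 4: A_seq=1354 A_ack=287 B_seq=287 B_ack=1208
After event 5: A_seq=1354 A_ack=466 B_seq=466 B_ack=1208
After event 6: A_seq=1354 A_ack=466 B_seq=466 B_ack=1208

Answer: 1354 466 466 1208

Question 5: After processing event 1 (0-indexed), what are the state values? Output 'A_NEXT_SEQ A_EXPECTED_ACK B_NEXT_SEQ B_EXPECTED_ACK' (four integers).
After event 0: A_seq=1073 A_ack=200 B_seq=200 B_ack=1073
After event 1: A_seq=1208 A_ack=200 B_seq=200 B_ack=1208

1208 200 200 1208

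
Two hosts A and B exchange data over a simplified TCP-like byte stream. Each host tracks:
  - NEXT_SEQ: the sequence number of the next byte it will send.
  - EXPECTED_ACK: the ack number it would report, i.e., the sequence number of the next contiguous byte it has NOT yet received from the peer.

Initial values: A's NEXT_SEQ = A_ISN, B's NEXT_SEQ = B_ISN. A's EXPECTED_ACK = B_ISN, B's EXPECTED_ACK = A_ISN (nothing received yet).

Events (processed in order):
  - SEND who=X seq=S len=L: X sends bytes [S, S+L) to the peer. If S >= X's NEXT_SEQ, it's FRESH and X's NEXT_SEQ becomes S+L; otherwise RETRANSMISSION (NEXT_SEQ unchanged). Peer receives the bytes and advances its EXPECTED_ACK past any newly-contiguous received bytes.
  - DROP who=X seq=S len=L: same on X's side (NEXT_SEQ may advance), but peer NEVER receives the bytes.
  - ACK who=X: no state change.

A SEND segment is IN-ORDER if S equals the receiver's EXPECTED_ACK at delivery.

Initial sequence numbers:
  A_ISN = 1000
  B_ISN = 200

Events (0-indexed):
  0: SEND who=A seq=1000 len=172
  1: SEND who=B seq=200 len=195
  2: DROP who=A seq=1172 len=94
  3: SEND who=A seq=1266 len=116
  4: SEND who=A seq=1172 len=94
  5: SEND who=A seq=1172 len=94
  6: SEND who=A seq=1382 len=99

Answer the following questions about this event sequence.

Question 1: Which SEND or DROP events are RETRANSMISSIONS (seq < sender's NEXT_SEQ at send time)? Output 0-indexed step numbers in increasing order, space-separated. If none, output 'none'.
Step 0: SEND seq=1000 -> fresh
Step 1: SEND seq=200 -> fresh
Step 2: DROP seq=1172 -> fresh
Step 3: SEND seq=1266 -> fresh
Step 4: SEND seq=1172 -> retransmit
Step 5: SEND seq=1172 -> retransmit
Step 6: SEND seq=1382 -> fresh

Answer: 4 5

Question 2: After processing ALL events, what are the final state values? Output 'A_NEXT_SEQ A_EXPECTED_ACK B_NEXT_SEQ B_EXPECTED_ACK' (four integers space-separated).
After event 0: A_seq=1172 A_ack=200 B_seq=200 B_ack=1172
After event 1: A_seq=1172 A_ack=395 B_seq=395 B_ack=1172
After event 2: A_seq=1266 A_ack=395 B_seq=395 B_ack=1172
After event 3: A_seq=1382 A_ack=395 B_seq=395 B_ack=1172
After event 4: A_seq=1382 A_ack=395 B_seq=395 B_ack=1382
After event 5: A_seq=1382 A_ack=395 B_seq=395 B_ack=1382
After event 6: A_seq=1481 A_ack=395 B_seq=395 B_ack=1481

Answer: 1481 395 395 1481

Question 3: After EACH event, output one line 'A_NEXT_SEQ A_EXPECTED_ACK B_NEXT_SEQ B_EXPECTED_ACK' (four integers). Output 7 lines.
1172 200 200 1172
1172 395 395 1172
1266 395 395 1172
1382 395 395 1172
1382 395 395 1382
1382 395 395 1382
1481 395 395 1481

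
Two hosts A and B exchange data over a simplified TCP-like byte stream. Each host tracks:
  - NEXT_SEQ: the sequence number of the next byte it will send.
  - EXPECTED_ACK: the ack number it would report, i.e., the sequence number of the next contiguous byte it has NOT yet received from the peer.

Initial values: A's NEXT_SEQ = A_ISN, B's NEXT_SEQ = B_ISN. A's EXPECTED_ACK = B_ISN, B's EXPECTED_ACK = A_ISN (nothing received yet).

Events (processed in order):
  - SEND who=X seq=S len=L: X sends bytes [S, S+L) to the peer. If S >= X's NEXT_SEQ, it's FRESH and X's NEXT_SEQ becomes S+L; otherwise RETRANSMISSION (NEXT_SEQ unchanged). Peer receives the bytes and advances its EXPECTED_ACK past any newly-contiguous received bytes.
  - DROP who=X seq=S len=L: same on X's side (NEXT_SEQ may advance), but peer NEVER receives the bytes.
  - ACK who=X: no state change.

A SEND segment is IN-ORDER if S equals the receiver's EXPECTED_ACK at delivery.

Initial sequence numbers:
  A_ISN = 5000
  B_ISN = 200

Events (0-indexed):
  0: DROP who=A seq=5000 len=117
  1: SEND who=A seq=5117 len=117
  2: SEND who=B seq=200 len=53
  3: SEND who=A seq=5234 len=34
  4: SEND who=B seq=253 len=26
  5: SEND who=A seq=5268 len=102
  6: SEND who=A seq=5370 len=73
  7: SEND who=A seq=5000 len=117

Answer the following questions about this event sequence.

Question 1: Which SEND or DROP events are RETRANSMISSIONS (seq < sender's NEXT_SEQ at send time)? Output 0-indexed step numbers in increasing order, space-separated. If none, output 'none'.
Step 0: DROP seq=5000 -> fresh
Step 1: SEND seq=5117 -> fresh
Step 2: SEND seq=200 -> fresh
Step 3: SEND seq=5234 -> fresh
Step 4: SEND seq=253 -> fresh
Step 5: SEND seq=5268 -> fresh
Step 6: SEND seq=5370 -> fresh
Step 7: SEND seq=5000 -> retransmit

Answer: 7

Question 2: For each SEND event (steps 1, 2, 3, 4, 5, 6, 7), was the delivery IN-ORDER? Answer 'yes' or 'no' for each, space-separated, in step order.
Answer: no yes no yes no no yes

Derivation:
Step 1: SEND seq=5117 -> out-of-order
Step 2: SEND seq=200 -> in-order
Step 3: SEND seq=5234 -> out-of-order
Step 4: SEND seq=253 -> in-order
Step 5: SEND seq=5268 -> out-of-order
Step 6: SEND seq=5370 -> out-of-order
Step 7: SEND seq=5000 -> in-order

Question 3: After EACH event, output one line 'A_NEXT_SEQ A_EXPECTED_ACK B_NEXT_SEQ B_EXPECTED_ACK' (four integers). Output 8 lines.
5117 200 200 5000
5234 200 200 5000
5234 253 253 5000
5268 253 253 5000
5268 279 279 5000
5370 279 279 5000
5443 279 279 5000
5443 279 279 5443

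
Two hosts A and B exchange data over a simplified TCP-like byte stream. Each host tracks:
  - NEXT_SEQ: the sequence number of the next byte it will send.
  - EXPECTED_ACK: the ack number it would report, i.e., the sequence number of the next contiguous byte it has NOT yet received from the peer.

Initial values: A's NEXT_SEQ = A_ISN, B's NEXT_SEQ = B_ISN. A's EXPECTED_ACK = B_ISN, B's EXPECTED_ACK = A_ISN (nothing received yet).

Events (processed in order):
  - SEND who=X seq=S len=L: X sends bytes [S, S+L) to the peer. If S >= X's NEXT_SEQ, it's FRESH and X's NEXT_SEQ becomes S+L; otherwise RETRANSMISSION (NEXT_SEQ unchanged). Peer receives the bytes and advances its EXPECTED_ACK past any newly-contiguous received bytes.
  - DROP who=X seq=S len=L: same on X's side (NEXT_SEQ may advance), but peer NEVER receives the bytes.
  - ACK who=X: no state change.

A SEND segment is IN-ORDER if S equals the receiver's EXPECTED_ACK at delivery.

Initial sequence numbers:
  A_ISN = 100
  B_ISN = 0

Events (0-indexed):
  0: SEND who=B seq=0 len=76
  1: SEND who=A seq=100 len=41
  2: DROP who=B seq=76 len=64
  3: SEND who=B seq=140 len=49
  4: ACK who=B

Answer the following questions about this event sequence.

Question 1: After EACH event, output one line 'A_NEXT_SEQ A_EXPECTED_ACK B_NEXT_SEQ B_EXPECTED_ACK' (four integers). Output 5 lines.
100 76 76 100
141 76 76 141
141 76 140 141
141 76 189 141
141 76 189 141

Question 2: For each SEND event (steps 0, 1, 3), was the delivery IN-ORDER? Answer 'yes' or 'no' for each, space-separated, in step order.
Answer: yes yes no

Derivation:
Step 0: SEND seq=0 -> in-order
Step 1: SEND seq=100 -> in-order
Step 3: SEND seq=140 -> out-of-order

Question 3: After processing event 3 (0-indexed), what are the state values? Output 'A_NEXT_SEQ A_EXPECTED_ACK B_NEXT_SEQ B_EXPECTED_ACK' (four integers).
After event 0: A_seq=100 A_ack=76 B_seq=76 B_ack=100
After event 1: A_seq=141 A_ack=76 B_seq=76 B_ack=141
After event 2: A_seq=141 A_ack=76 B_seq=140 B_ack=141
After event 3: A_seq=141 A_ack=76 B_seq=189 B_ack=141

141 76 189 141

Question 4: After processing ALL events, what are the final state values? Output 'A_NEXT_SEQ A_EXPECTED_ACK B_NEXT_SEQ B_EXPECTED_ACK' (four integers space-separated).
Answer: 141 76 189 141

Derivation:
After event 0: A_seq=100 A_ack=76 B_seq=76 B_ack=100
After event 1: A_seq=141 A_ack=76 B_seq=76 B_ack=141
After event 2: A_seq=141 A_ack=76 B_seq=140 B_ack=141
After event 3: A_seq=141 A_ack=76 B_seq=189 B_ack=141
After event 4: A_seq=141 A_ack=76 B_seq=189 B_ack=141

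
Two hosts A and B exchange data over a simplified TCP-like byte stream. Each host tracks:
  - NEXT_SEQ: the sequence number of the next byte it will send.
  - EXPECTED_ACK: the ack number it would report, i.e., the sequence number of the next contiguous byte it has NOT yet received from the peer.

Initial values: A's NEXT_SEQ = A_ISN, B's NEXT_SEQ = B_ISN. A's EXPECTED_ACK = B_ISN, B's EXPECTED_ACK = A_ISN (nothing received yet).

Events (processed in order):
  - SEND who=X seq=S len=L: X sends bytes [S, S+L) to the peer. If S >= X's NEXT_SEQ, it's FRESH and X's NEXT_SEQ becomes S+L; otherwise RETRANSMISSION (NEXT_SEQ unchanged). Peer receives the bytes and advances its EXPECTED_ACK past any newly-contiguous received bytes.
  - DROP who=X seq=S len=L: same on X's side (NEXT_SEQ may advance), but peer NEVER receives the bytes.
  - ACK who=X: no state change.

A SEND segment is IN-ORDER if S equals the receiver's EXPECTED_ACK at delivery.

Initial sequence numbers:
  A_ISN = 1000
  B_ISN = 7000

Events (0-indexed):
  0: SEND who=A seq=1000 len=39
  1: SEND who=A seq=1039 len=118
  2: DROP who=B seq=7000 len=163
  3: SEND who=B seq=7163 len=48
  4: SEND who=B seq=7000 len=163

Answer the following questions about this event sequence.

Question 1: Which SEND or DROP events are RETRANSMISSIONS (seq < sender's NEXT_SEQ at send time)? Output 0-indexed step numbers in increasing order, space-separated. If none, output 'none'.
Answer: 4

Derivation:
Step 0: SEND seq=1000 -> fresh
Step 1: SEND seq=1039 -> fresh
Step 2: DROP seq=7000 -> fresh
Step 3: SEND seq=7163 -> fresh
Step 4: SEND seq=7000 -> retransmit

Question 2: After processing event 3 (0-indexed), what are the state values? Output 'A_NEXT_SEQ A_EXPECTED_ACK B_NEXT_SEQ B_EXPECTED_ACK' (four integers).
After event 0: A_seq=1039 A_ack=7000 B_seq=7000 B_ack=1039
After event 1: A_seq=1157 A_ack=7000 B_seq=7000 B_ack=1157
After event 2: A_seq=1157 A_ack=7000 B_seq=7163 B_ack=1157
After event 3: A_seq=1157 A_ack=7000 B_seq=7211 B_ack=1157

1157 7000 7211 1157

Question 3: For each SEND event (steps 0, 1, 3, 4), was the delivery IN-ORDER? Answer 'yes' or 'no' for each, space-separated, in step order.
Answer: yes yes no yes

Derivation:
Step 0: SEND seq=1000 -> in-order
Step 1: SEND seq=1039 -> in-order
Step 3: SEND seq=7163 -> out-of-order
Step 4: SEND seq=7000 -> in-order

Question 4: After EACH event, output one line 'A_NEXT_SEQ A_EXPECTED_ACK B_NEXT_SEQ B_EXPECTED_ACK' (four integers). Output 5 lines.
1039 7000 7000 1039
1157 7000 7000 1157
1157 7000 7163 1157
1157 7000 7211 1157
1157 7211 7211 1157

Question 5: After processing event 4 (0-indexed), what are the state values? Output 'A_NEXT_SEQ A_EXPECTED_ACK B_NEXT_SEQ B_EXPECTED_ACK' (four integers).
After event 0: A_seq=1039 A_ack=7000 B_seq=7000 B_ack=1039
After event 1: A_seq=1157 A_ack=7000 B_seq=7000 B_ack=1157
After event 2: A_seq=1157 A_ack=7000 B_seq=7163 B_ack=1157
After event 3: A_seq=1157 A_ack=7000 B_seq=7211 B_ack=1157
After event 4: A_seq=1157 A_ack=7211 B_seq=7211 B_ack=1157

1157 7211 7211 1157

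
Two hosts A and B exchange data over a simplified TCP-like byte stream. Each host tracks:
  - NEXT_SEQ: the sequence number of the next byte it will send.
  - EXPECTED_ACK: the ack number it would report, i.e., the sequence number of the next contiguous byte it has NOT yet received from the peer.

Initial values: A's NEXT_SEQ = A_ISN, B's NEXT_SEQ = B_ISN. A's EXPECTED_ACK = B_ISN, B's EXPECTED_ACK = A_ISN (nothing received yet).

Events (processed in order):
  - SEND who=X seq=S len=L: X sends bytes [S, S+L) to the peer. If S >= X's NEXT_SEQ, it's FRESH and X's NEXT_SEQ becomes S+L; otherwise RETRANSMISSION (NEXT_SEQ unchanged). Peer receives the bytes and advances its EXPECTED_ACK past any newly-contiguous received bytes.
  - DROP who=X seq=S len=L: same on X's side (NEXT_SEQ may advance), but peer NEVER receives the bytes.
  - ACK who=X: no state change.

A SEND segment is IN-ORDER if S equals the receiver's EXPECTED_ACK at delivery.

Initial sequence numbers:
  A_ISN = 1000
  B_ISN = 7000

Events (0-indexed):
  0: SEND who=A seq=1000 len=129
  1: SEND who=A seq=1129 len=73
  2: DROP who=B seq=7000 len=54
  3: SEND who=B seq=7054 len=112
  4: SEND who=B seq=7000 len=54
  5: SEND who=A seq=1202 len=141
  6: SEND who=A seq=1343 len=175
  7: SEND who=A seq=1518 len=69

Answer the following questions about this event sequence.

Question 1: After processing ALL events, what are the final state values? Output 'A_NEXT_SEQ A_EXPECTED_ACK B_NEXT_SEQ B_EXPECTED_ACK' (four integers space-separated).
After event 0: A_seq=1129 A_ack=7000 B_seq=7000 B_ack=1129
After event 1: A_seq=1202 A_ack=7000 B_seq=7000 B_ack=1202
After event 2: A_seq=1202 A_ack=7000 B_seq=7054 B_ack=1202
After event 3: A_seq=1202 A_ack=7000 B_seq=7166 B_ack=1202
After event 4: A_seq=1202 A_ack=7166 B_seq=7166 B_ack=1202
After event 5: A_seq=1343 A_ack=7166 B_seq=7166 B_ack=1343
After event 6: A_seq=1518 A_ack=7166 B_seq=7166 B_ack=1518
After event 7: A_seq=1587 A_ack=7166 B_seq=7166 B_ack=1587

Answer: 1587 7166 7166 1587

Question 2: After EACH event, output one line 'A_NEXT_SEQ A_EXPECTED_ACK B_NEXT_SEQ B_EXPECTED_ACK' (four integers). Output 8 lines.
1129 7000 7000 1129
1202 7000 7000 1202
1202 7000 7054 1202
1202 7000 7166 1202
1202 7166 7166 1202
1343 7166 7166 1343
1518 7166 7166 1518
1587 7166 7166 1587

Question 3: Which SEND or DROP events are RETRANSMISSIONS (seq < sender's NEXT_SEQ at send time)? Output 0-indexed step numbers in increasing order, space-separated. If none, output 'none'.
Answer: 4

Derivation:
Step 0: SEND seq=1000 -> fresh
Step 1: SEND seq=1129 -> fresh
Step 2: DROP seq=7000 -> fresh
Step 3: SEND seq=7054 -> fresh
Step 4: SEND seq=7000 -> retransmit
Step 5: SEND seq=1202 -> fresh
Step 6: SEND seq=1343 -> fresh
Step 7: SEND seq=1518 -> fresh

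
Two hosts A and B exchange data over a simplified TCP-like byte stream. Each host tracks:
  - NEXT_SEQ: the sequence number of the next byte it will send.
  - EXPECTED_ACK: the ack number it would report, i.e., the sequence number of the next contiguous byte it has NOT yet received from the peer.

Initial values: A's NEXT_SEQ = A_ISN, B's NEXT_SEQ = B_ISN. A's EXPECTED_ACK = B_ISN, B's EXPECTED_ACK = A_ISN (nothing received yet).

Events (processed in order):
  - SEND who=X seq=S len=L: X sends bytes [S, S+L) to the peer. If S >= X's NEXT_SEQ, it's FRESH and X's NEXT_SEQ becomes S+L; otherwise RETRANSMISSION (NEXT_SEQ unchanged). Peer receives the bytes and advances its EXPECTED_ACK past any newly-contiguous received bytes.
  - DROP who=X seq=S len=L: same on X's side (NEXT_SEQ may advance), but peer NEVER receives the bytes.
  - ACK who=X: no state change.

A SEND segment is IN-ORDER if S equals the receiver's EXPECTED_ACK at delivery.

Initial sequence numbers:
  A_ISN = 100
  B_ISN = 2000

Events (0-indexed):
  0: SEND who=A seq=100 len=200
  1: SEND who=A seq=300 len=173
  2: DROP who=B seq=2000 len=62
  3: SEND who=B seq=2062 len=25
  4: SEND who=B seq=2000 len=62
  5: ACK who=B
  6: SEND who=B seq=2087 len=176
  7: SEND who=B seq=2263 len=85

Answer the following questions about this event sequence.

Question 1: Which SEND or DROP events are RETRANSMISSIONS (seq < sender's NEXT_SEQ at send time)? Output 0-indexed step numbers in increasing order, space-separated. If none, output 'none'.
Step 0: SEND seq=100 -> fresh
Step 1: SEND seq=300 -> fresh
Step 2: DROP seq=2000 -> fresh
Step 3: SEND seq=2062 -> fresh
Step 4: SEND seq=2000 -> retransmit
Step 6: SEND seq=2087 -> fresh
Step 7: SEND seq=2263 -> fresh

Answer: 4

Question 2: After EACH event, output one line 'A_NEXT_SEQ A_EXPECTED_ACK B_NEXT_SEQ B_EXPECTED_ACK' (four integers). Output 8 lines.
300 2000 2000 300
473 2000 2000 473
473 2000 2062 473
473 2000 2087 473
473 2087 2087 473
473 2087 2087 473
473 2263 2263 473
473 2348 2348 473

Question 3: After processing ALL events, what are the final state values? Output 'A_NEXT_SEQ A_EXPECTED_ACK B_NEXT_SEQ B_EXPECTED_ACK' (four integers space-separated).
After event 0: A_seq=300 A_ack=2000 B_seq=2000 B_ack=300
After event 1: A_seq=473 A_ack=2000 B_seq=2000 B_ack=473
After event 2: A_seq=473 A_ack=2000 B_seq=2062 B_ack=473
After event 3: A_seq=473 A_ack=2000 B_seq=2087 B_ack=473
After event 4: A_seq=473 A_ack=2087 B_seq=2087 B_ack=473
After event 5: A_seq=473 A_ack=2087 B_seq=2087 B_ack=473
After event 6: A_seq=473 A_ack=2263 B_seq=2263 B_ack=473
After event 7: A_seq=473 A_ack=2348 B_seq=2348 B_ack=473

Answer: 473 2348 2348 473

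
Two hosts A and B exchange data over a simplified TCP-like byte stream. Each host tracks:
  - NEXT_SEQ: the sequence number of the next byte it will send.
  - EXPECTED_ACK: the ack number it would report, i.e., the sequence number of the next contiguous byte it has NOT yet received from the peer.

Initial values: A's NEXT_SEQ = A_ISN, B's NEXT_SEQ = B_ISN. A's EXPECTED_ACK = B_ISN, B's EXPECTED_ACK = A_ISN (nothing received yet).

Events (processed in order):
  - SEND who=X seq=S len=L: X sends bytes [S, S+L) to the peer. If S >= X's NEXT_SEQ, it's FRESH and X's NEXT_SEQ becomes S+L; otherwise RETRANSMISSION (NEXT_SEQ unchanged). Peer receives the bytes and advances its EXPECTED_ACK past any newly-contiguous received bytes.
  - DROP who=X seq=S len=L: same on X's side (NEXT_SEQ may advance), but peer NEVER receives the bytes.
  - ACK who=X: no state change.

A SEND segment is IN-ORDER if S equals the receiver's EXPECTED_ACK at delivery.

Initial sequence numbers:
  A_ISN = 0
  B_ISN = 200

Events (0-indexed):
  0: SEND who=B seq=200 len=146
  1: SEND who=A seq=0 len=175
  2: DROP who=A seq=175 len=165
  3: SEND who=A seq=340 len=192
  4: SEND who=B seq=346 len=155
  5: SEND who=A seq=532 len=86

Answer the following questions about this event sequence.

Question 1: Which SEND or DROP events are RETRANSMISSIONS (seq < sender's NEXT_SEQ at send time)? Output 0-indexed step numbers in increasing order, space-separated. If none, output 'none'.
Step 0: SEND seq=200 -> fresh
Step 1: SEND seq=0 -> fresh
Step 2: DROP seq=175 -> fresh
Step 3: SEND seq=340 -> fresh
Step 4: SEND seq=346 -> fresh
Step 5: SEND seq=532 -> fresh

Answer: none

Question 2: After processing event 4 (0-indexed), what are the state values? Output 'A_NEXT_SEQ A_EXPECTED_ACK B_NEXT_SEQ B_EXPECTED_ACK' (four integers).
After event 0: A_seq=0 A_ack=346 B_seq=346 B_ack=0
After event 1: A_seq=175 A_ack=346 B_seq=346 B_ack=175
After event 2: A_seq=340 A_ack=346 B_seq=346 B_ack=175
After event 3: A_seq=532 A_ack=346 B_seq=346 B_ack=175
After event 4: A_seq=532 A_ack=501 B_seq=501 B_ack=175

532 501 501 175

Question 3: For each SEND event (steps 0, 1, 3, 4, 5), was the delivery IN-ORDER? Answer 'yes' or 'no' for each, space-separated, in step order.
Answer: yes yes no yes no

Derivation:
Step 0: SEND seq=200 -> in-order
Step 1: SEND seq=0 -> in-order
Step 3: SEND seq=340 -> out-of-order
Step 4: SEND seq=346 -> in-order
Step 5: SEND seq=532 -> out-of-order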